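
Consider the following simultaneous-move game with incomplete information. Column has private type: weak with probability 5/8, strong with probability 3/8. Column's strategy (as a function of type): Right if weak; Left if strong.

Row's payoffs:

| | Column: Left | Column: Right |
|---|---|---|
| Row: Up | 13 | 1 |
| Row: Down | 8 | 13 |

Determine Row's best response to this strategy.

E[Up] = 5/8·(1) + 3/8·(13) = 11/2
E[Down] = 5/8·(13) + 3/8·(8) = 89/8
Best response: Down (89/8 is the largest).

Down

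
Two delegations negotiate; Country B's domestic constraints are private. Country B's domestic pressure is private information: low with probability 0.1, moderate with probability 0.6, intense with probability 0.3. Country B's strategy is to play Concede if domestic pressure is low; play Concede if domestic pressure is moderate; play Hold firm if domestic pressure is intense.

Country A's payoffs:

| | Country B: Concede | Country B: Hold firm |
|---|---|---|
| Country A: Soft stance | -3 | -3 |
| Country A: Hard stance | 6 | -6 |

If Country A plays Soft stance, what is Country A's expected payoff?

E[Soft stance] = 0.1·(-3) + 0.6·(-3) + 0.3·(-3) = (-0.3) + (-1.8) + (-0.9) = -3

-3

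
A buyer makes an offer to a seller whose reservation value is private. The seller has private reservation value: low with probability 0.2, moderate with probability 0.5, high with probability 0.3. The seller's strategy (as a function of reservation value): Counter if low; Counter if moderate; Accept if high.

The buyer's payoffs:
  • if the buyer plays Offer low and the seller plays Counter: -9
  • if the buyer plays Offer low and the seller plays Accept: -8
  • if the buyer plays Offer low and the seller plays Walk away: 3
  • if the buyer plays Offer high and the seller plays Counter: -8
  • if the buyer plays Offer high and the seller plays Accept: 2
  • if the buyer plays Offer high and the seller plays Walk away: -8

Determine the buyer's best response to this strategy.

Offer high

E[Offer low] = 0.2·(-9) + 0.5·(-9) + 0.3·(-8) = -8.7
E[Offer high] = 0.2·(-8) + 0.5·(-8) + 0.3·(2) = -5
Best response: Offer high (-5 is the largest).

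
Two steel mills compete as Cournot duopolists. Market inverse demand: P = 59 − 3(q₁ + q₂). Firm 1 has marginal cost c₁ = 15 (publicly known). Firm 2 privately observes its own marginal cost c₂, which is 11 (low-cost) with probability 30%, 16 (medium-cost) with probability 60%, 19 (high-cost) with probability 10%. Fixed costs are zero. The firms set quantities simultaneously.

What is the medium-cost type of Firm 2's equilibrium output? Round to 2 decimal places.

Type-c best response for Firm 2: q₂(c) = (59 − c)/6 − q₁/2.
Firm 1 maximizes expected profit; its first-order condition is 59 − 6q₁ − 3E[q₂] − 15 = 0.
Substituting E[q₂] and solving: E[c₂] = 14.8, so q₁ = (59 − 2·15 + 14.8)/9 = 4.86667.
q₂(medium-cost) = (59 − 16 − 3·4.86667)/6 = 4.73333.

4.73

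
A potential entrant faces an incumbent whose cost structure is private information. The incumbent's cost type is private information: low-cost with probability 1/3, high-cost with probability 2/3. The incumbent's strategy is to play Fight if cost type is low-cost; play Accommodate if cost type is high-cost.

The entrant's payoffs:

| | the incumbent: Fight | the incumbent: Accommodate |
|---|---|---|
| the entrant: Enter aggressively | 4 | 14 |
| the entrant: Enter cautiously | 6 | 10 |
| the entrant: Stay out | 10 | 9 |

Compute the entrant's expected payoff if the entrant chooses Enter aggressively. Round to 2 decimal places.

E[Enter aggressively] = 1/3·4 + 2/3·14 = 4/3 + 28/3 = 32/3

10.67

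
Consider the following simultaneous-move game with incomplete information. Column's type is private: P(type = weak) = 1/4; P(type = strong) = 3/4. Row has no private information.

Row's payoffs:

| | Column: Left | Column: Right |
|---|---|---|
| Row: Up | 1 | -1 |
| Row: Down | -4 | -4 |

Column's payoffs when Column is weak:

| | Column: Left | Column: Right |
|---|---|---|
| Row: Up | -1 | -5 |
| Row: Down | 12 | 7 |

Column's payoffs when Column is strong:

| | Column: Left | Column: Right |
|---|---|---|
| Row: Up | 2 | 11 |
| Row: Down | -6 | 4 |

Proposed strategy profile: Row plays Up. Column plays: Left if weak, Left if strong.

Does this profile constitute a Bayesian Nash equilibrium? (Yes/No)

No

Row plays Up: E[Up] = 1/4·(1) + 3/4·(1) = 1; E[Down] = -4. Best-responding. ✓
Column (type weak), facing Up: Left gives -1, Right gives -5. Proposed Left is best. ✓
Column (type strong), facing Up: Left gives 2, Right gives 11. Proposed Left is not best — profitable deviation exists. ✗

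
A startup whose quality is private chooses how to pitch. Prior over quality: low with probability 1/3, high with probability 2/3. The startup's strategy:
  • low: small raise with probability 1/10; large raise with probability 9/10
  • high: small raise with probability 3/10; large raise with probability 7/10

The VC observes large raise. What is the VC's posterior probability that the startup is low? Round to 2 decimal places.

P(large raise) = (1/3)·(9/10) + (2/3)·(7/10) = 23/30
P(low | large raise) = ((1/3)·(9/10)) / (23/30) = (3/10) / (23/30) = 9/23

0.39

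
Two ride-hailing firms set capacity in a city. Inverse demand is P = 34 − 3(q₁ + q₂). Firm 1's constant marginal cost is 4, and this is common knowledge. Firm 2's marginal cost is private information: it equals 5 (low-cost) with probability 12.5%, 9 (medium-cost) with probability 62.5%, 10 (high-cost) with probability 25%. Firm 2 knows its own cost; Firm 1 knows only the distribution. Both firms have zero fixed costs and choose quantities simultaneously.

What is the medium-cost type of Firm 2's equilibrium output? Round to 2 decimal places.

2.24

Firm 2 with cost c maximizes (34 − 3(q₁+q₂) − c)·q₂, giving q₂(c) = (34 − c − 3q₁)/6.
E[c₂] = 0.125·5 + 0.625·9 + 0.25·10 = 8.75
Firm 1's FOC against E[q₂] yields q₁ = (34 − 2·4 + E[c₂])/9 = (34 − 8 + 8.75)/9 = 3.86111.
q₂(medium-cost) = (34 − 9 − 3·3.86111)/6 = 2.23611.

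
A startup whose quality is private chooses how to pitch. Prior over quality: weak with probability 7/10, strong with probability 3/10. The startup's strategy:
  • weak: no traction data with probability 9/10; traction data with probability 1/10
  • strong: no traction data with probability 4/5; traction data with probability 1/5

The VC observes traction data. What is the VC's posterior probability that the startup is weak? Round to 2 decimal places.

Apply Bayes' rule using the sender's strategy as the likelihood.
P(traction data) = (7/10)·(1/10) + (3/10)·(1/5) = 13/100
P(weak | traction data) = ((7/10)·(1/10)) / (13/100) = (7/100) / (13/100) = 7/13

0.54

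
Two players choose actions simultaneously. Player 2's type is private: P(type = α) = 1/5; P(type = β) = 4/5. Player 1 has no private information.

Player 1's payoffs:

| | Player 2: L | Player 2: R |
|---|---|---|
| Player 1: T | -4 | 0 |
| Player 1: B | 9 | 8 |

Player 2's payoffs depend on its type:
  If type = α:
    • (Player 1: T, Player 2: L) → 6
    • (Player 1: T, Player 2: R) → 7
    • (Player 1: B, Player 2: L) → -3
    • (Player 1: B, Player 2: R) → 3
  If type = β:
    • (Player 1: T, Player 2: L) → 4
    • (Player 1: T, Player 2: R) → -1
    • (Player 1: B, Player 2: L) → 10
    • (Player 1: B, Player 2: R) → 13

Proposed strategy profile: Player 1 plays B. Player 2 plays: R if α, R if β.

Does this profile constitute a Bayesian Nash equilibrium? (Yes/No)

Player 1 plays B: E[B] = 1/5·(8) + 4/5·(8) = 8; E[T] = 0. Best-responding. ✓
Player 2 (type α), facing B: L gives -3, R gives 3. Proposed R is best. ✓
Player 2 (type β), facing B: L gives 10, R gives 13. Proposed R is best. ✓

Yes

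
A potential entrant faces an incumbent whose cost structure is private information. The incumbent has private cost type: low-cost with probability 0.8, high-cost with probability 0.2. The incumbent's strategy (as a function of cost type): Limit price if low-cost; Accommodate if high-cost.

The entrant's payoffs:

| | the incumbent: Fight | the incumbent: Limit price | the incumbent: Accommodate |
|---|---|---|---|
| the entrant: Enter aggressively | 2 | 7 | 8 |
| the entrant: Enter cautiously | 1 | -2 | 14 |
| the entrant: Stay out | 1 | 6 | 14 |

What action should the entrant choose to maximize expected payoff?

E[Enter aggressively] = 0.8·(7) + 0.2·(8) = 7.2
E[Enter cautiously] = 0.8·(-2) + 0.2·(14) = 1.2
E[Stay out] = 0.8·(6) + 0.2·(14) = 7.6
Best response: Stay out (7.6 is the largest).

Stay out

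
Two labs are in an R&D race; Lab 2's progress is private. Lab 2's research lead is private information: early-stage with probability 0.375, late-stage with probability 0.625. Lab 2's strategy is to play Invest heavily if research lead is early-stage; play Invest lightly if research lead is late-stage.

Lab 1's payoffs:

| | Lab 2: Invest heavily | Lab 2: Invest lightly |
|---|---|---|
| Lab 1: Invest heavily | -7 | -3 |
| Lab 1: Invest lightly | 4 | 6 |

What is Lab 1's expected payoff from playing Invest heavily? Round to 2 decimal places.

E[Invest heavily] = 0.375·(-7) + 0.625·(-3) = (-2.625) + (-1.875) = -4.5

-4.50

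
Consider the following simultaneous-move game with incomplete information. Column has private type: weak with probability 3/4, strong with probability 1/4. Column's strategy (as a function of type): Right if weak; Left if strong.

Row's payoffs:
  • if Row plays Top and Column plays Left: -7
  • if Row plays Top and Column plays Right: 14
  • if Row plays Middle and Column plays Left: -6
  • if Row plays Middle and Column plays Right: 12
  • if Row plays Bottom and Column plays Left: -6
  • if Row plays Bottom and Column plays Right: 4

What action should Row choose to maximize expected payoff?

Compute Row's expected payoff for each action, taking the expectation over Column's type.
E[Top] = 3/4·(14) + 1/4·(-7) = 35/4
E[Middle] = 3/4·(12) + 1/4·(-6) = 15/2
E[Bottom] = 3/4·(4) + 1/4·(-6) = 3/2
Best response: Top (35/4 is the largest).

Top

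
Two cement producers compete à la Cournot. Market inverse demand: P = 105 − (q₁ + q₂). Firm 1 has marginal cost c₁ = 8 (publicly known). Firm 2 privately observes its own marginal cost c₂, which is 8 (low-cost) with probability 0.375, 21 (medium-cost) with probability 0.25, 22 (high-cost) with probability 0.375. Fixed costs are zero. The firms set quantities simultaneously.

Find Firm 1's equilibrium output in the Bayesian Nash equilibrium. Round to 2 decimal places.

Type-c best response for Firm 2: q₂(c) = (105 − c)/2 − q₁/2.
Firm 1 maximizes expected profit; its first-order condition is 105 − 2q₁ − E[q₂] − 8 = 0.
Substituting E[q₂] and solving: E[c₂] = 16.5, so q₁ = (105 − 2·8 + 16.5)/3 = 35.1667.

35.17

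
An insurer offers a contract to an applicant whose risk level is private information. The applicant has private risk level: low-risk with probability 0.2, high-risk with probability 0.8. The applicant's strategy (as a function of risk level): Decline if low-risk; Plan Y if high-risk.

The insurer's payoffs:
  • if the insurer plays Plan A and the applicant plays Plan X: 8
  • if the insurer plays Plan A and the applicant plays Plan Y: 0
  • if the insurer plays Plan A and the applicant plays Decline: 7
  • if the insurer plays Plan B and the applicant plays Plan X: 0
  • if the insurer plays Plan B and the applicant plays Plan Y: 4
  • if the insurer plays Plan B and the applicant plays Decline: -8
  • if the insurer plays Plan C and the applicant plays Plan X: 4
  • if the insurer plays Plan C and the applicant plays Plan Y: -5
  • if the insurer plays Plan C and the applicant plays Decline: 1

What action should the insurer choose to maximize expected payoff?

E[Plan A] = 0.2·(7) + 0.8·(0) = 1.4
E[Plan B] = 0.2·(-8) + 0.8·(4) = 1.6
E[Plan C] = 0.2·(1) + 0.8·(-5) = -3.8
Best response: Plan B (1.6 is the largest).

Plan B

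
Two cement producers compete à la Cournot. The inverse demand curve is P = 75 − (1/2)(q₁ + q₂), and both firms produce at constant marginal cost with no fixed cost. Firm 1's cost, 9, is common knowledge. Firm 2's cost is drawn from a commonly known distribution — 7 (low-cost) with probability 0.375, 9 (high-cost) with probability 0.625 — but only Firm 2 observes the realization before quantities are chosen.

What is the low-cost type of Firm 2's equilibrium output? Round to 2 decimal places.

Type-c best response for Firm 2: q₂(c) = (75 − c) − q₁/2.
Firm 1 maximizes expected profit; its first-order condition is 75 − q₁ − (1/2)E[q₂] − 9 = 0.
Substituting E[q₂] and solving: E[c₂] = 8.25, so q₁ = (75 − 2·9 + 8.25)/(3/2) = 43.5.
q₂(low-cost) = (75 − 7 − (1/2)·43.5) = 46.25.

46.25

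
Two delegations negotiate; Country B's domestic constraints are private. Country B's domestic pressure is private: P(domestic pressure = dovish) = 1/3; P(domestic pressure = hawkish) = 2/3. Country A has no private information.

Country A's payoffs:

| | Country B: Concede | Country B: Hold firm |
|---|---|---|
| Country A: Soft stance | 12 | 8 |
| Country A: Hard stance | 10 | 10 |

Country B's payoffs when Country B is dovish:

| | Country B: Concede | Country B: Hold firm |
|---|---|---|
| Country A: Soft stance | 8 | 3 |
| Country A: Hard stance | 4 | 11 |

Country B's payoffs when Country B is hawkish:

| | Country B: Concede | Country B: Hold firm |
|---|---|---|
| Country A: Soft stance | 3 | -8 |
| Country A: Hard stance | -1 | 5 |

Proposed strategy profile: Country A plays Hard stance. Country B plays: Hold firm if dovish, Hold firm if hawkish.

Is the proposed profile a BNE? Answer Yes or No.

Yes

Country A plays Hard stance: E[Hard stance] = 1/3·(10) + 2/3·(10) = 10; E[Soft stance] = 8. Best-responding. ✓
Country B (domestic pressure dovish), facing Hard stance: Concede gives 4, Hold firm gives 11. Proposed Hold firm is best. ✓
Country B (domestic pressure hawkish), facing Hard stance: Concede gives -1, Hold firm gives 5. Proposed Hold firm is best. ✓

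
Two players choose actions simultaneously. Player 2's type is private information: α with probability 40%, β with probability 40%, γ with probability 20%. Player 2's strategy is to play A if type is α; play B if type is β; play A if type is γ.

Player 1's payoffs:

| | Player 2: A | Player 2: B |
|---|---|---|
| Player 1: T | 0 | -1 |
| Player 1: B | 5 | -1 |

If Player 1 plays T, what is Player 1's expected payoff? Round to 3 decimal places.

-0.400

E[T] = 0.4·0 + 0.4·(-1) + 0.2·0 = 0 + (-0.4) + 0 = -0.4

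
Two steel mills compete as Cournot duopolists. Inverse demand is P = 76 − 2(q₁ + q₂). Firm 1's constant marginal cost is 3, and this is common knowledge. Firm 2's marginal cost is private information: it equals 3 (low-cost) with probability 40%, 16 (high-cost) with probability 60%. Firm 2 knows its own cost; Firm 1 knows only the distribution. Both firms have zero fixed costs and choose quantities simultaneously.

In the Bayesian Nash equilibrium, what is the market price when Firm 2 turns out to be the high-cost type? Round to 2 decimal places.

32.53

Each type of Firm 2 best-responds to q₁; Firm 1 best-responds to the expected q₂ over Firm 2's types.
Firm 2 with cost c maximizes (76 − 2(q₁+q₂) − c)·q₂, giving q₂(c) = (76 − c − 2q₁)/4.
E[c₂] = 0.4·3 + 0.6·16 = 10.8
Firm 1's FOC against E[q₂] yields q₁ = (76 − 2·3 + E[c₂])/6 = (76 − 6 + 10.8)/6 = 13.4667.
q₂(high-cost) = 8.26667, so P = 76 − 2·(13.4667 + 8.26667) = 32.5333.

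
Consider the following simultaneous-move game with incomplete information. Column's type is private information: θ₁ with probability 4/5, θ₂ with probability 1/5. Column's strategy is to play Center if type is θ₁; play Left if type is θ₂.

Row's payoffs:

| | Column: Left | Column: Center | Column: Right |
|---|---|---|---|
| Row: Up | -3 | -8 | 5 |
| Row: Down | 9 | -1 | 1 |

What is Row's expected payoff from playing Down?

1

E[Down] = 4/5·(-1) + 1/5·9 = (-4/5) + 9/5 = 1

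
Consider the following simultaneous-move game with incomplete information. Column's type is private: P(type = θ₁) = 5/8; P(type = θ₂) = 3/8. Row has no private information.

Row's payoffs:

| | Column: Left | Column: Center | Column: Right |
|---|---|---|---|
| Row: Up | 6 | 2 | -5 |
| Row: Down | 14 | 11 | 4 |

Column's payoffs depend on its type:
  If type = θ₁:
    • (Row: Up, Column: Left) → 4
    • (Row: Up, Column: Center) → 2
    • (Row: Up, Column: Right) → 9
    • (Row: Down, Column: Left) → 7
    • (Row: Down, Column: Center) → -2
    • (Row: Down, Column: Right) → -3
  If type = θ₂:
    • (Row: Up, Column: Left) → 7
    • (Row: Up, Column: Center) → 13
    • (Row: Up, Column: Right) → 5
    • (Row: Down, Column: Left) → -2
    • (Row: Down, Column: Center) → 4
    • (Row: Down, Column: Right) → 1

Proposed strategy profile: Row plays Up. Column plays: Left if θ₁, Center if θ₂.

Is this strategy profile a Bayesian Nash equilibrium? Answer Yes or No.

No

Row plays Up: E[Up] = 5/8·(6) + 3/8·(2) = 9/2; E[Down] = 103/8. Not best-responding. ✗
Column (type θ₁), facing Up: Left gives 4, Center gives 2, Right gives 9. Proposed Left is not best — profitable deviation exists. ✗
Column (type θ₂), facing Up: Left gives 7, Center gives 13, Right gives 5. Proposed Center is best. ✓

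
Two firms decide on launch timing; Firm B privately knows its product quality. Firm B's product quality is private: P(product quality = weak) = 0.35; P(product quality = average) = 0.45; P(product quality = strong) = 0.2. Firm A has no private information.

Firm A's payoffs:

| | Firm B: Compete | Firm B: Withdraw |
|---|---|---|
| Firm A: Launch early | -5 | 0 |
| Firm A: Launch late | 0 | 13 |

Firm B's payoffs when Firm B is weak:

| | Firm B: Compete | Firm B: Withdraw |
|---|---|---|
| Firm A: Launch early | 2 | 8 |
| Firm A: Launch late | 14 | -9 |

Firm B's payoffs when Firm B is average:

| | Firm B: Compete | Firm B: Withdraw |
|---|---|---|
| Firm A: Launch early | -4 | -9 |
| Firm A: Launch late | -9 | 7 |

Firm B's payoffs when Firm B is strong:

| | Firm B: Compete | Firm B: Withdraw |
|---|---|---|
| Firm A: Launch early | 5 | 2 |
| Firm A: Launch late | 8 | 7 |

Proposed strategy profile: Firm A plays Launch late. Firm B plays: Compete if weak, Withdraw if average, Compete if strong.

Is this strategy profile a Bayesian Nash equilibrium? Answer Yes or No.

Firm A plays Launch late: E[Launch late] = 0.35·(0) + 0.45·(13) + 0.2·(0) = 5.85; E[Launch early] = -2.75. Best-responding. ✓
Firm B (product quality weak), facing Launch late: Compete gives 14, Withdraw gives -9. Proposed Compete is best. ✓
Firm B (product quality average), facing Launch late: Compete gives -9, Withdraw gives 7. Proposed Withdraw is best. ✓
Firm B (product quality strong), facing Launch late: Compete gives 8, Withdraw gives 7. Proposed Compete is best. ✓

Yes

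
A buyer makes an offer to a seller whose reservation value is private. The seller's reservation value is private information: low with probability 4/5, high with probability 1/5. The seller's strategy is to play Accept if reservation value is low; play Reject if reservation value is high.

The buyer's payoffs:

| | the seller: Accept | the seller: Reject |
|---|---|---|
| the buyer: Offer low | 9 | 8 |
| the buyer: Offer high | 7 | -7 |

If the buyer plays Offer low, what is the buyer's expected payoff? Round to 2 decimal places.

8.80

E[Offer low] = 4/5·9 + 1/5·8 = 36/5 + 8/5 = 44/5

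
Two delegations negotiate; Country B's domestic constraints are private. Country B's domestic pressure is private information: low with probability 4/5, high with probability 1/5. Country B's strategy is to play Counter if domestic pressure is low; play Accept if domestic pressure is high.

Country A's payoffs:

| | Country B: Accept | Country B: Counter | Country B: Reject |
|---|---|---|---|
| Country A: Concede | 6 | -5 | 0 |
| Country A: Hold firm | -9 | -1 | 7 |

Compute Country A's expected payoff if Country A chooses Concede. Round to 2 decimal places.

-2.80

E[Concede] = 4/5·(-5) + 1/5·6 = (-4) + 6/5 = -14/5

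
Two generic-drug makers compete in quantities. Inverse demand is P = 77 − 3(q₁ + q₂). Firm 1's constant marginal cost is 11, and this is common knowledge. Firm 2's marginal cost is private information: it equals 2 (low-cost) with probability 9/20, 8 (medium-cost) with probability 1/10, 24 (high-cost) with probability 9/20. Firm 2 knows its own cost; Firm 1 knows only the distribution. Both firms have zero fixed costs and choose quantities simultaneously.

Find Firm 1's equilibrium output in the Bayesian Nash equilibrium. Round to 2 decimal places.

Firm 2 with cost c maximizes (77 − 3(q₁+q₂) − c)·q₂, giving q₂(c) = (77 − c − 3q₁)/6.
E[c₂] = 9/20·2 + 1/10·8 + 9/20·24 = 12.5
Firm 1's FOC against E[q₂] yields q₁ = (77 − 2·11 + E[c₂])/9 = (77 − 22 + 12.5)/9 = 7.5.

7.50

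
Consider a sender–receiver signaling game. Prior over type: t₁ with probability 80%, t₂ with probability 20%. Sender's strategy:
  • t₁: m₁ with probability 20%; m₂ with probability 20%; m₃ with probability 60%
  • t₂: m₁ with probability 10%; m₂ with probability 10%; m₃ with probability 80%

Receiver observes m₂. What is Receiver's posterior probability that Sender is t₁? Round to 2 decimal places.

0.89

Apply Bayes' rule using the sender's strategy as the likelihood.
P(m₂) = 0.8·0.2 + 0.2·0.1 = 0.18
P(t₁ | m₂) = (0.8·0.2) / 0.18 = 0.16 / 0.18 = 0.888889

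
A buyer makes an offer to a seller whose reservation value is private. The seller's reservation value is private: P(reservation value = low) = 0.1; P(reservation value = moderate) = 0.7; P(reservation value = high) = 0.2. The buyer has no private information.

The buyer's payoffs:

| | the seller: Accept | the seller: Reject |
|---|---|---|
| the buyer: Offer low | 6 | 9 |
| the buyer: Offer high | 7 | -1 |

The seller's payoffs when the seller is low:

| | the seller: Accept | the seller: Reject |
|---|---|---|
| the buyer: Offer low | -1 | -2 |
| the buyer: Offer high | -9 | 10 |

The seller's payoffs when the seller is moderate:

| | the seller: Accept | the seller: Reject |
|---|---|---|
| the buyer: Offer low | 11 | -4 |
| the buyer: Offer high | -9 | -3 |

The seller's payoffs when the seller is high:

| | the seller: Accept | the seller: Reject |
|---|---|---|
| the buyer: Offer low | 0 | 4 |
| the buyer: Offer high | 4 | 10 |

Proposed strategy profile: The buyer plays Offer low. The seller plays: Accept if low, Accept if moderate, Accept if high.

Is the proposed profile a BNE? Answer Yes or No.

No

The buyer plays Offer low: E[Offer low] = 0.1·(6) + 0.7·(6) + 0.2·(6) = 6; E[Offer high] = 7. Not best-responding. ✗
The seller (reservation value low), facing Offer low: Accept gives -1, Reject gives -2. Proposed Accept is best. ✓
The seller (reservation value moderate), facing Offer low: Accept gives 11, Reject gives -4. Proposed Accept is best. ✓
The seller (reservation value high), facing Offer low: Accept gives 0, Reject gives 4. Proposed Accept is not best — profitable deviation exists. ✗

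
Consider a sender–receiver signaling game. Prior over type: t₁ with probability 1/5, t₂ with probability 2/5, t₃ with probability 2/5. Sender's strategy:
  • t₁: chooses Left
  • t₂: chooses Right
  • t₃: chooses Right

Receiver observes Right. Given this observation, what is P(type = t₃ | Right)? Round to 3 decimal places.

0.500

P(Right) = (1/5)·0 + (2/5)·1 + (2/5)·1 = 4/5
P(t₃ | Right) = ((2/5)·1) / (4/5) = (2/5) / (4/5) = 1/2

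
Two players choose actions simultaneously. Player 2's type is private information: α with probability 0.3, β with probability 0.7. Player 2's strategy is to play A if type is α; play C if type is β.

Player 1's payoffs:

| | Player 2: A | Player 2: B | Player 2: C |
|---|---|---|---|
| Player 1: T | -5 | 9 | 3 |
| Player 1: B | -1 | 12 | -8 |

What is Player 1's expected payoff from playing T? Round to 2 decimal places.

0.60

E[T] = 0.3·(-5) + 0.7·3 = (-1.5) + 2.1 = 0.6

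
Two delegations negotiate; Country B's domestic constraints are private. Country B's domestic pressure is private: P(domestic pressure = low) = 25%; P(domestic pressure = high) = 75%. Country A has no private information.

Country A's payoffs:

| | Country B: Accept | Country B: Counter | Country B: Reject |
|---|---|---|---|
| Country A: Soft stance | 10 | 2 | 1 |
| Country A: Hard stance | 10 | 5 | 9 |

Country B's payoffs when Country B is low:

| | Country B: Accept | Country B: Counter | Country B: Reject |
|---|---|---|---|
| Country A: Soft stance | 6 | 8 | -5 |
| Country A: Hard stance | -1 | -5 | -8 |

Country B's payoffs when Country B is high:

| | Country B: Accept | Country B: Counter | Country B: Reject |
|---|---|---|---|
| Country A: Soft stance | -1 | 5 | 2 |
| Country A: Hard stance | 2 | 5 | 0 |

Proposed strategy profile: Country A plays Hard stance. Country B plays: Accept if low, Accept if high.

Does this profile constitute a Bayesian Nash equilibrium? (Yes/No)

No

Country A plays Hard stance: E[Hard stance] = 0.25·(10) + 0.75·(10) = 10; E[Soft stance] = 10. Best-responding. ✓
Country B (domestic pressure low), facing Hard stance: Accept gives -1, Counter gives -5, Reject gives -8. Proposed Accept is best. ✓
Country B (domestic pressure high), facing Hard stance: Accept gives 2, Counter gives 5, Reject gives 0. Proposed Accept is not best — profitable deviation exists. ✗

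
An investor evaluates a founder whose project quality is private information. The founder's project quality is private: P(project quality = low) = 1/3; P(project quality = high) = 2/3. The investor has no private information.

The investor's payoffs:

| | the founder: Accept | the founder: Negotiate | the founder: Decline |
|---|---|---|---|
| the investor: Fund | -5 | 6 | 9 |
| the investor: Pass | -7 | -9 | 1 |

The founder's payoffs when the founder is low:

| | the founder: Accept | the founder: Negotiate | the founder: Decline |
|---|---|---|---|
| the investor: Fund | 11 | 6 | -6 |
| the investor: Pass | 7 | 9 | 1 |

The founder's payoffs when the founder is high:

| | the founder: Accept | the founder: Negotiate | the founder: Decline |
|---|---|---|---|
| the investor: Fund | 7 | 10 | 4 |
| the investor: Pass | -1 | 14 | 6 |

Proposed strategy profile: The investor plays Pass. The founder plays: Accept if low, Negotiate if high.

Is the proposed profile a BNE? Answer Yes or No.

No

The investor plays Pass: E[Pass] = 1/3·(-7) + 2/3·(-9) = -25/3; E[Fund] = 7/3. Not best-responding. ✗
The founder (project quality low), facing Pass: Accept gives 7, Negotiate gives 9, Decline gives 1. Proposed Accept is not best — profitable deviation exists. ✗
The founder (project quality high), facing Pass: Accept gives -1, Negotiate gives 14, Decline gives 6. Proposed Negotiate is best. ✓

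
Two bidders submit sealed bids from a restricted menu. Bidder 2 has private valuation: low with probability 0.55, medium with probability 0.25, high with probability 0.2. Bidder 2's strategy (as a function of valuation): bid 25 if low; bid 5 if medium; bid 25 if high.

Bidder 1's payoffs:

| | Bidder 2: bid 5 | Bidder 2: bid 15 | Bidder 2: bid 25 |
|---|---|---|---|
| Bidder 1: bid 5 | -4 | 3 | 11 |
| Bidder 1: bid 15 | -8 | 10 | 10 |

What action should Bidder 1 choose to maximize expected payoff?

bid 5

Compute Bidder 1's expected payoff for each action, taking the expectation over Bidder 2's type.
E[bid 5] = 0.55·(11) + 0.25·(-4) + 0.2·(11) = 7.25
E[bid 15] = 0.55·(10) + 0.25·(-8) + 0.2·(10) = 5.5
Best response: bid 5 (7.25 is the largest).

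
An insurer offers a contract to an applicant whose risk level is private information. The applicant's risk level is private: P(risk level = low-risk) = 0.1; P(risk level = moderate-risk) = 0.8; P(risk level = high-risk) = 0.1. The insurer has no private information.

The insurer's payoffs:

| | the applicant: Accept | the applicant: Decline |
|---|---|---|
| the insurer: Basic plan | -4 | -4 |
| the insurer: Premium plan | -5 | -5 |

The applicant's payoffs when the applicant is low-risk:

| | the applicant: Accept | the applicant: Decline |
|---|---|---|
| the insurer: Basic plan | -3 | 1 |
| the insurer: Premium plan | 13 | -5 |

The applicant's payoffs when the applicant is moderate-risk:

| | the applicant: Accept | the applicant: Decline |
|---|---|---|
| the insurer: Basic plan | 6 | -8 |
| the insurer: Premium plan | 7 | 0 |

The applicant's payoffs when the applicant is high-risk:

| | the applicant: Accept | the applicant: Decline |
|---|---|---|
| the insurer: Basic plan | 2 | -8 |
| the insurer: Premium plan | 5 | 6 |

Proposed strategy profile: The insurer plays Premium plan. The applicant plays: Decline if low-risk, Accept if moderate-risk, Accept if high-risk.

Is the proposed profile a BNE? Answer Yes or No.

No

A profile is a BNE iff every type of every player is best-responding given beliefs about the other side.
The insurer plays Premium plan: E[Premium plan] = 0.1·(-5) + 0.8·(-5) + 0.1·(-5) = -5; E[Basic plan] = -4. Not best-responding. ✗
The applicant (risk level low-risk), facing Premium plan: Accept gives 13, Decline gives -5. Proposed Decline is not best — profitable deviation exists. ✗
The applicant (risk level moderate-risk), facing Premium plan: Accept gives 7, Decline gives 0. Proposed Accept is best. ✓
The applicant (risk level high-risk), facing Premium plan: Accept gives 5, Decline gives 6. Proposed Accept is not best — profitable deviation exists. ✗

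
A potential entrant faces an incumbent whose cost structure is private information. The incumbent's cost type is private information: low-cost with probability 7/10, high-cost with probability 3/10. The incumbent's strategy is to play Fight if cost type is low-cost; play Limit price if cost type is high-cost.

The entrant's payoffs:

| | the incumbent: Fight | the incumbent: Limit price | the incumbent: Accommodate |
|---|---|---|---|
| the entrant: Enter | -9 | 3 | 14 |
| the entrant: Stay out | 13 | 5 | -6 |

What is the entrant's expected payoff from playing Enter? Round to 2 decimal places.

E[Enter] = 7/10·(-9) + 3/10·3 = (-63/10) + 9/10 = -27/5

-5.40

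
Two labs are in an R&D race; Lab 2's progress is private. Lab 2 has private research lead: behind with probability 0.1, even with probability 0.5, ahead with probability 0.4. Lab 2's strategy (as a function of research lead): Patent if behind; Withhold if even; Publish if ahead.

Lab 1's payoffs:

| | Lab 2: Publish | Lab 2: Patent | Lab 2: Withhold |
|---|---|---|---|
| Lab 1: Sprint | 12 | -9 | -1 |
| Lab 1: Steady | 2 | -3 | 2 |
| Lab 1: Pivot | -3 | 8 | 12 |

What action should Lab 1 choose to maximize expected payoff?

Pivot

E[Sprint] = 0.1·(-9) + 0.5·(-1) + 0.4·(12) = 3.4
E[Steady] = 0.1·(-3) + 0.5·(2) + 0.4·(2) = 1.5
E[Pivot] = 0.1·(8) + 0.5·(12) + 0.4·(-3) = 5.6
Best response: Pivot (5.6 is the largest).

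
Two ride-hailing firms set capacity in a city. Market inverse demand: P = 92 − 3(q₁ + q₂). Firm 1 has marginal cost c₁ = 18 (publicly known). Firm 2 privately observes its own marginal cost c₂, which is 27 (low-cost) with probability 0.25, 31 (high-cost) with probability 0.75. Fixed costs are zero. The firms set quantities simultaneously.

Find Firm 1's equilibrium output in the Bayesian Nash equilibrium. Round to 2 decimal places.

Firm 2 with cost c maximizes (92 − 3(q₁+q₂) − c)·q₂, giving q₂(c) = (92 − c − 3q₁)/6.
E[c₂] = 0.25·27 + 0.75·31 = 30
Firm 1's FOC against E[q₂] yields q₁ = (92 − 2·18 + E[c₂])/9 = (92 − 36 + 30)/9 = 9.55556.

9.56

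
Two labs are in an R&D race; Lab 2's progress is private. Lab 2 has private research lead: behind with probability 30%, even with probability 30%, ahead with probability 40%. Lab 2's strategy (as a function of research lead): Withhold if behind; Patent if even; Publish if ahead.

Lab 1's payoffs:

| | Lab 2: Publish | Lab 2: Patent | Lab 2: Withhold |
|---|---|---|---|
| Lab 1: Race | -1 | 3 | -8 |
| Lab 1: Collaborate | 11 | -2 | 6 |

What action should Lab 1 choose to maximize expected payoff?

Collaborate

E[Race] = 0.3·(-8) + 0.3·(3) + 0.4·(-1) = -1.9
E[Collaborate] = 0.3·(6) + 0.3·(-2) + 0.4·(11) = 5.6
Best response: Collaborate (5.6 is the largest).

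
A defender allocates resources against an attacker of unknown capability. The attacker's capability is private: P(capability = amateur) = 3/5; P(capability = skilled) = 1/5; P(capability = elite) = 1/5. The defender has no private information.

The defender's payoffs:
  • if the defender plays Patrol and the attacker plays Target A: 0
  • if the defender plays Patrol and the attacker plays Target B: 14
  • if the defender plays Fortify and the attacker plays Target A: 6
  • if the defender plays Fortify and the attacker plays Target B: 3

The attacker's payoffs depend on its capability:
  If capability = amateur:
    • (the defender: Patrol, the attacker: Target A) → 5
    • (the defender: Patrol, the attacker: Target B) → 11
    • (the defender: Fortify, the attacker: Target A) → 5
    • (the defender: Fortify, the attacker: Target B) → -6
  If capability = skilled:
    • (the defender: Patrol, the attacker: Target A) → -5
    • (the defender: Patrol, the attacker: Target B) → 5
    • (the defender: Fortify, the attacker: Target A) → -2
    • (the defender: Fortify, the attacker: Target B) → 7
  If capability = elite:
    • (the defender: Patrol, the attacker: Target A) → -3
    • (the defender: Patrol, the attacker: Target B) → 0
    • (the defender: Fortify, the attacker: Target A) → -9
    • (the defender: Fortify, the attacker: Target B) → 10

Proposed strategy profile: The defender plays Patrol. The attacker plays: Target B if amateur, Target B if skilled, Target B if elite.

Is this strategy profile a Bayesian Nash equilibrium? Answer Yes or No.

The defender plays Patrol: E[Patrol] = 3/5·(14) + 1/5·(14) + 1/5·(14) = 14; E[Fortify] = 3. Best-responding. ✓
The attacker (capability amateur), facing Patrol: Target A gives 5, Target B gives 11. Proposed Target B is best. ✓
The attacker (capability skilled), facing Patrol: Target A gives -5, Target B gives 5. Proposed Target B is best. ✓
The attacker (capability elite), facing Patrol: Target A gives -3, Target B gives 0. Proposed Target B is best. ✓

Yes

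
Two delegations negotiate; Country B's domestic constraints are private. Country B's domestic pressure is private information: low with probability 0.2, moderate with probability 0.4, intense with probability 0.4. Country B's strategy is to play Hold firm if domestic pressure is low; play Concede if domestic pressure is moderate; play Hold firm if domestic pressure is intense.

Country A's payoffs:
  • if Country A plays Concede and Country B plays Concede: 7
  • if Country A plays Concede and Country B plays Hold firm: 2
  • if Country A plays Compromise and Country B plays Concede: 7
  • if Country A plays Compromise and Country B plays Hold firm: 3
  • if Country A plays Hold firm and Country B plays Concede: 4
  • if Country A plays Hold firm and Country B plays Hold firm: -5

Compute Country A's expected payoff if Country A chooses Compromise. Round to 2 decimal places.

4.60

E[Compromise] = 0.2·3 + 0.4·7 + 0.4·3 = 0.6 + 2.8 + 1.2 = 4.6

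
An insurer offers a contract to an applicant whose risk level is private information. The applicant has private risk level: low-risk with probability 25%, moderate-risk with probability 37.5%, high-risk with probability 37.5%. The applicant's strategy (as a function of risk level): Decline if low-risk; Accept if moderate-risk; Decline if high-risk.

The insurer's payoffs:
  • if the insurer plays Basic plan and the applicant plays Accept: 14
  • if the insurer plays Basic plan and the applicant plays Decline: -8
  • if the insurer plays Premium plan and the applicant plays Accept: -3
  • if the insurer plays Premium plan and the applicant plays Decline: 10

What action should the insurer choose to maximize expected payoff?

Compute the insurer's expected payoff for each action, taking the expectation over the applicant's type.
E[Basic plan] = 0.25·(-8) + 0.375·(14) + 0.375·(-8) = 0.25
E[Premium plan] = 0.25·(10) + 0.375·(-3) + 0.375·(10) = 5.125
Best response: Premium plan (5.125 is the largest).

Premium plan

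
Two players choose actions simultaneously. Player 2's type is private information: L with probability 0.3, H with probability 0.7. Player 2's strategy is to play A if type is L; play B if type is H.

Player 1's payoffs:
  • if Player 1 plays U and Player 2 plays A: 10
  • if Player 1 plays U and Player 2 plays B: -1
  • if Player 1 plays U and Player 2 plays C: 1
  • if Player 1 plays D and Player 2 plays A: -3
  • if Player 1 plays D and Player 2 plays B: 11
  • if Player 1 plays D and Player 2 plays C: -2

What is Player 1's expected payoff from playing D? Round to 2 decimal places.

E[D] = 0.3·(-3) + 0.7·11 = (-0.9) + 7.7 = 6.8

6.80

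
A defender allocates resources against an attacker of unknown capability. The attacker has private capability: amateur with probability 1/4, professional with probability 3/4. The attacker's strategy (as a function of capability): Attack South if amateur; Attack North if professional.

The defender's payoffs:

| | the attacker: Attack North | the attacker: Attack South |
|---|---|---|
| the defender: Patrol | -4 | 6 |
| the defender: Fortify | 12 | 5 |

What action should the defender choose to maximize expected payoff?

Fortify

E[Patrol] = 1/4·(6) + 3/4·(-4) = -3/2
E[Fortify] = 1/4·(5) + 3/4·(12) = 41/4
Best response: Fortify (41/4 is the largest).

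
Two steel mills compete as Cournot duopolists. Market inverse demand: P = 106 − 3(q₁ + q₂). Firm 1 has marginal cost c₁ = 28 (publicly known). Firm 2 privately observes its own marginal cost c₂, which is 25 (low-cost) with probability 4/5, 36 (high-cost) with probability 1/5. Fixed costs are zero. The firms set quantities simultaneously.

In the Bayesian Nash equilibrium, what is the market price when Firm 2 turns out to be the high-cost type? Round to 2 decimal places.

58.13

Each type of Firm 2 best-responds to q₁; Firm 1 best-responds to the expected q₂ over Firm 2's types.
Firm 2 with cost c maximizes (106 − 3(q₁+q₂) − c)·q₂, giving q₂(c) = (106 − c − 3q₁)/6.
E[c₂] = 4/5·25 + 1/5·36 = 27.2
Firm 1's FOC against E[q₂] yields q₁ = (106 − 2·28 + E[c₂])/9 = (106 − 56 + 27.2)/9 = 8.57778.
q₂(high-cost) = 7.37778, so P = 106 − 3·(8.57778 + 7.37778) = 58.1333.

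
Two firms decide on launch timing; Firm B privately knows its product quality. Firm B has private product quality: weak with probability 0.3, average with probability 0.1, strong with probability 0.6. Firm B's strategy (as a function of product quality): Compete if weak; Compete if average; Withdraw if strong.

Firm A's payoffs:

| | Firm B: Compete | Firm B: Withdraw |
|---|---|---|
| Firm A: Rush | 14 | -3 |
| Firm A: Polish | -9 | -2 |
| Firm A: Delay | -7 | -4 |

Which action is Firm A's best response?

E[Rush] = 0.3·(14) + 0.1·(14) + 0.6·(-3) = 3.8
E[Polish] = 0.3·(-9) + 0.1·(-9) + 0.6·(-2) = -4.8
E[Delay] = 0.3·(-7) + 0.1·(-7) + 0.6·(-4) = -5.2
Best response: Rush (3.8 is the largest).

Rush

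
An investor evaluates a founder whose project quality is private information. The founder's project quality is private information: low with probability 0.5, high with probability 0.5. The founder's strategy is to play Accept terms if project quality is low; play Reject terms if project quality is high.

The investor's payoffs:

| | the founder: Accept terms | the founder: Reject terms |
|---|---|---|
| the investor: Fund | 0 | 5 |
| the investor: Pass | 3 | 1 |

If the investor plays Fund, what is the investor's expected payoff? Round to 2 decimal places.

2.50

E[Fund] = 0.5·0 + 0.5·5 = 0 + 2.5 = 2.5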